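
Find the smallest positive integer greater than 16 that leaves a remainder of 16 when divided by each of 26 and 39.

N − 16 must be a common multiple of 26 and 39.
26 = 2 × 13
39 = 3 × 13
LCM(26, 39) = 2 × 3 × 13 = 78.
Smallest N > 16 is LCM + 16 = 78 + 16 = 94.

94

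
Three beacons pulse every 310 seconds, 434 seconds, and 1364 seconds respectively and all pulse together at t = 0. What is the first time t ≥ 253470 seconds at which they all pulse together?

Joint pulses occur at multiples of LCM(310, 434, 1364).
310 = 2 × 5 × 31
434 = 2 × 7 × 31
1364 = 2^2 × 11 × 31
LCM(310, 434, 1364) = 2^2 × 5 × 7 × 11 × 31 = 47740.
Smallest multiple of 47740 that is ≥ 253470: ⌈253470/47740⌉ × 47740 = 6 × 47740 = 286440.

286440 seconds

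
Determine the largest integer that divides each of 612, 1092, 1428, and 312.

12

612 = 2^2 × 3^2 × 17
1092 = 2^2 × 3 × 7 × 13
1428 = 2^2 × 3 × 7 × 17
312 = 2^3 × 3 × 13
gcd(612, 1092, 1428, 312) = 2^2 × 3 = 12.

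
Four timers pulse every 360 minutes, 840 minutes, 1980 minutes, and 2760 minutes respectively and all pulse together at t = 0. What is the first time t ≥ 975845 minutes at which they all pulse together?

Joint pulses occur at multiples of LCM(360, 840, 1980, 2760).
360 = 2^3 × 3^2 × 5
840 = 2^3 × 3 × 5 × 7
1980 = 2^2 × 3^2 × 5 × 11
2760 = 2^3 × 3 × 5 × 23
LCM(360, 840, 1980, 2760) = 2^3 × 3^2 × 5 × 7 × 11 × 23 = 637560.
Smallest multiple of 637560 that is ≥ 975845: ⌈975845/637560⌉ × 637560 = 2 × 637560 = 1275120.

1275120 minutes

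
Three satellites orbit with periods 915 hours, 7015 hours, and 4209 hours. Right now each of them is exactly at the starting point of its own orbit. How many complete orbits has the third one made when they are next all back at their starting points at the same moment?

5 orbits

They are all back at their starting positions together after one LCM of the periods.
915 = 3 × 5 × 61
7015 = 5 × 23 × 61
4209 = 3 × 23 × 61
LCM(915, 7015, 4209) = 3 × 5 × 23 × 61 = 21045.
Orbits for period 4209: 21045 / 4209 = 5.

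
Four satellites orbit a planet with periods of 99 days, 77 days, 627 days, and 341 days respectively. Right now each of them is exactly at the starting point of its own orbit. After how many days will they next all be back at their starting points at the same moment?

We need the least common multiple of the intervals.
99 = 3^2 × 11
77 = 7 × 11
627 = 3 × 11 × 19
341 = 11 × 31
LCM(99, 77, 627, 341) = 3^2 × 7 × 11 × 19 × 31 = 408177.

408177 days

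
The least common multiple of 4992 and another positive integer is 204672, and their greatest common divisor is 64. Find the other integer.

2624

gcd × lcm = product of the two integers, so the other integer is (64 × 204672) / 4992 = 2624.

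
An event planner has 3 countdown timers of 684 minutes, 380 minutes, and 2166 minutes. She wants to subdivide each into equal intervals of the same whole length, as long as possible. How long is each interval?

38 minutes

The interval must divide each timer length; the longest such is the gcd.
684 = 2^2 × 3^2 × 19
380 = 2^2 × 5 × 19
2166 = 2 × 3 × 19^2
gcd(684, 380, 2166) = 2 × 19 = 38.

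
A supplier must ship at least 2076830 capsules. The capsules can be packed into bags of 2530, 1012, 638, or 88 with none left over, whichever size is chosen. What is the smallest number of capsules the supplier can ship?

2347840

The number of capsules must be a common multiple of 2530, 1012, 638, and 88, so a multiple of their LCM.
2530 = 2 × 5 × 11 × 23
1012 = 2^2 × 11 × 23
638 = 2 × 11 × 29
88 = 2^3 × 11
LCM(2530, 1012, 638, 88) = 2^3 × 5 × 11 × 23 × 29 = 293480.
Smallest multiple of 293480 that is ≥ 2076830: ⌈2076830/293480⌉ × 293480 = 8 × 293480 = 2347840.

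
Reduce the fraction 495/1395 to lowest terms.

495 = 3^2 × 5 × 11
1395 = 3^2 × 5 × 31
gcd(495, 1395) = 3^2 × 5 = 45.
Divide numerator and denominator by 45: 495/1395 = 11/31.

11/31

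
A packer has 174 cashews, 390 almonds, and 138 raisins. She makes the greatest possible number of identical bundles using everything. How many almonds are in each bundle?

Number of bundles = gcd(174, 390, 138).
174 = 2 × 3 × 29
390 = 2 × 3 × 5 × 13
138 = 2 × 3 × 23
gcd(174, 390, 138) = 2 × 3 = 6.
almonds per bundle = 390 / 6 = 65.

65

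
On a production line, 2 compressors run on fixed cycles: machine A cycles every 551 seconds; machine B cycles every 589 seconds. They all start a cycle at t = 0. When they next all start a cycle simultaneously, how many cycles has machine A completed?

31 cycles

They are all back at their starting positions together after one LCM of the periods.
551 = 19 × 29
589 = 19 × 31
LCM(551, 589) = 19 × 29 × 31 = 17081.
Cycles for period 551: 17081 / 551 = 31.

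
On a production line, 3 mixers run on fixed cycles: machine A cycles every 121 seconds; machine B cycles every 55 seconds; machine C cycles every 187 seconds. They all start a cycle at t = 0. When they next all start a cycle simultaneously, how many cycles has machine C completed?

55 cycles

They are all back at their starting positions together after one LCM of the periods.
121 = 11^2
55 = 5 × 11
187 = 11 × 17
LCM(121, 55, 187) = 5 × 11^2 × 17 = 10285.
Cycles for period 187: 10285 / 187 = 55.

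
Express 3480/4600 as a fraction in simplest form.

87/115

3480 = 2^3 × 3 × 5 × 29
4600 = 2^3 × 5^2 × 23
gcd(3480, 4600) = 2^3 × 5 = 40.
Divide numerator and denominator by 40: 3480/4600 = 87/115.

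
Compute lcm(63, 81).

567

63 = 3^2 × 7
81 = 3^4
LCM(63, 81) = 3^4 × 7 = 567.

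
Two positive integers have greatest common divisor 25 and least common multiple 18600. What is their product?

For any two positive integers, gcd × lcm = product = 25 × 18600 = 465000.

465000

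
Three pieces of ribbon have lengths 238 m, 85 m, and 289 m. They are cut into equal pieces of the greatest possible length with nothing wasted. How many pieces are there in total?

Piece length = gcd(238, 85, 289).
238 = 2 × 7 × 17
85 = 5 × 17
289 = 17^2
gcd(238, 85, 289) = 17.
Total pieces = 238/17 + 85/17 + 289/17 = 14 + 5 + 17 = 36.

36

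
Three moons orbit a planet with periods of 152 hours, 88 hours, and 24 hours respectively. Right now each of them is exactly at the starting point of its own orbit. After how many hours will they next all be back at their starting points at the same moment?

5016 hours

We need the least common multiple of the intervals.
152 = 2^3 × 19
88 = 2^3 × 11
24 = 2^3 × 3
LCM(152, 88, 24) = 2^3 × 3 × 11 × 19 = 5016.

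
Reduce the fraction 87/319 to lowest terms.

3/11

87 = 3 × 29
319 = 11 × 29
gcd(87, 319) = 29.
Divide numerator and denominator by 29: 87/319 = 3/11.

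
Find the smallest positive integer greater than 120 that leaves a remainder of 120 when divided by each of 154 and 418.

3046

N − 120 must be a common multiple of 154 and 418.
154 = 2 × 7 × 11
418 = 2 × 11 × 19
LCM(154, 418) = 2 × 7 × 11 × 19 = 2926.
Smallest N > 120 is LCM + 120 = 2926 + 120 = 3046.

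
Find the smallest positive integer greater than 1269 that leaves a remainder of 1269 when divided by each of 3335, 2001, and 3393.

N − 1269 must be a common multiple of 3335, 2001, and 3393.
3335 = 5 × 23 × 29
2001 = 3 × 23 × 29
3393 = 3^2 × 13 × 29
LCM(3335, 2001, 3393) = 3^2 × 5 × 13 × 23 × 29 = 390195.
Smallest N > 1269 is LCM + 1269 = 390195 + 1269 = 391464.

391464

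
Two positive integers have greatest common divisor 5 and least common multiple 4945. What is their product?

For any two positive integers, gcd × lcm = product = 5 × 4945 = 24725.

24725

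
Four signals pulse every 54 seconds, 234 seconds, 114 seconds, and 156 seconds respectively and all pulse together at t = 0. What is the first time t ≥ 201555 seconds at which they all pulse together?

Joint pulses occur at multiples of LCM(54, 234, 114, 156).
54 = 2 × 3^3
234 = 2 × 3^2 × 13
114 = 2 × 3 × 19
156 = 2^2 × 3 × 13
LCM(54, 234, 114, 156) = 2^2 × 3^3 × 13 × 19 = 26676.
Smallest multiple of 26676 that is ≥ 201555: ⌈201555/26676⌉ × 26676 = 8 × 26676 = 213408.

213408 seconds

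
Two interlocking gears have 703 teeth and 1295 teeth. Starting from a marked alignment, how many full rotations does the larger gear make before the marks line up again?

19 rotations

They are all back at their starting positions together after one LCM of the periods.
703 = 19 × 37
1295 = 5 × 7 × 37
LCM(703, 1295) = 5 × 7 × 19 × 37 = 24605.
Rotations for period 1295: 24605 / 1295 = 19.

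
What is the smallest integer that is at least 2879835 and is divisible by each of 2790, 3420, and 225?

3180600

The integer must be a common multiple of 2790, 3420, and 225, so a multiple of their LCM.
2790 = 2 × 3^2 × 5 × 31
3420 = 2^2 × 3^2 × 5 × 19
225 = 3^2 × 5^2
LCM(2790, 3420, 225) = 2^2 × 3^2 × 5^2 × 19 × 31 = 530100.
Smallest multiple of 530100 that is ≥ 2879835: ⌈2879835/530100⌉ × 530100 = 6 × 530100 = 3180600.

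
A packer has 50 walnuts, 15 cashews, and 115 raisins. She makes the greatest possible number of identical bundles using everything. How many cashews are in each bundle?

Number of bundles = gcd(50, 15, 115).
50 = 2 × 5^2
15 = 3 × 5
115 = 5 × 23
gcd(50, 15, 115) = 5.
cashews per bundle = 15 / 5 = 3.

3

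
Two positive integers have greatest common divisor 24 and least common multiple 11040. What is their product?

264960

For any two positive integers, gcd × lcm = product = 24 × 11040 = 264960.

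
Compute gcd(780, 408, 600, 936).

12

780 = 2^2 × 3 × 5 × 13
408 = 2^3 × 3 × 17
600 = 2^3 × 3 × 5^2
936 = 2^3 × 3^2 × 13
gcd(780, 408, 600, 936) = 2^2 × 3 = 12.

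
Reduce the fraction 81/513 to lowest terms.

3/19

81 = 3^4
513 = 3^3 × 19
gcd(81, 513) = 3^3 = 27.
Divide numerator and denominator by 27: 81/513 = 3/19.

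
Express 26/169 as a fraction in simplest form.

26 = 2 × 13
169 = 13^2
gcd(26, 169) = 13.
Divide numerator and denominator by 13: 26/169 = 2/13.

2/13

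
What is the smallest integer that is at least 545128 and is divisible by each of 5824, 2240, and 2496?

The integer must be a common multiple of 5824, 2240, and 2496, so a multiple of their LCM.
5824 = 2^6 × 7 × 13
2240 = 2^6 × 5 × 7
2496 = 2^6 × 3 × 13
LCM(5824, 2240, 2496) = 2^6 × 3 × 5 × 7 × 13 = 87360.
Smallest multiple of 87360 that is ≥ 545128: ⌈545128/87360⌉ × 87360 = 7 × 87360 = 611520.

611520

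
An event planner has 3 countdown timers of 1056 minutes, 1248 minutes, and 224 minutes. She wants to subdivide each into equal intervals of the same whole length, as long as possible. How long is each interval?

The interval must divide each timer length; the longest such is the gcd.
1056 = 2^5 × 3 × 11
1248 = 2^5 × 3 × 13
224 = 2^5 × 7
gcd(1056, 1248, 224) = 2^5 = 32.

32 minutes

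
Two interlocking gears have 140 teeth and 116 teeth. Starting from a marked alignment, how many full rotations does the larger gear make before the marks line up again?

29 rotations

They are all back at their starting positions together after one LCM of the periods.
140 = 2^2 × 5 × 7
116 = 2^2 × 29
LCM(140, 116) = 2^2 × 5 × 7 × 29 = 4060.
Rotations for period 140: 4060 / 140 = 29.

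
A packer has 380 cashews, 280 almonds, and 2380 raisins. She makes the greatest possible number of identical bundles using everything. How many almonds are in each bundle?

Number of bundles = gcd(380, 280, 2380).
380 = 2^2 × 5 × 19
280 = 2^3 × 5 × 7
2380 = 2^2 × 5 × 7 × 17
gcd(380, 280, 2380) = 2^2 × 5 = 20.
almonds per bundle = 280 / 20 = 14.

14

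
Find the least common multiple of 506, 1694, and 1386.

350658

506 = 2 × 11 × 23
1694 = 2 × 7 × 11^2
1386 = 2 × 3^2 × 7 × 11
LCM(506, 1694, 1386) = 2 × 3^2 × 7 × 11^2 × 23 = 350658.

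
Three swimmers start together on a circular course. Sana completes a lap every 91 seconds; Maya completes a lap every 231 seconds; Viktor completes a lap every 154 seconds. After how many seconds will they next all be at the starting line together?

The first simultaneous occurrence is after LCM of the individual periods.
91 = 7 × 13
231 = 3 × 7 × 11
154 = 2 × 7 × 11
LCM(91, 231, 154) = 2 × 3 × 7 × 11 × 13 = 6006.

6006 seconds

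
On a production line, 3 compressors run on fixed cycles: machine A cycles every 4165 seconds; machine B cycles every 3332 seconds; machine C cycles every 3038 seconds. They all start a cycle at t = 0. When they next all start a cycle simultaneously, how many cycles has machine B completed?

155 cycles

They are all back at their starting positions together after one LCM of the periods.
4165 = 5 × 7^2 × 17
3332 = 2^2 × 7^2 × 17
3038 = 2 × 7^2 × 31
LCM(4165, 3332, 3038) = 2^2 × 5 × 7^2 × 17 × 31 = 516460.
Cycles for period 3332: 516460 / 3332 = 155.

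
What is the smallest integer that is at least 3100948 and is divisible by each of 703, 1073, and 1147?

The integer must be a common multiple of 703, 1073, and 1147, so a multiple of their LCM.
703 = 19 × 37
1073 = 29 × 37
1147 = 31 × 37
LCM(703, 1073, 1147) = 19 × 29 × 31 × 37 = 631997.
Smallest multiple of 631997 that is ≥ 3100948: ⌈3100948/631997⌉ × 631997 = 5 × 631997 = 3159985.

3159985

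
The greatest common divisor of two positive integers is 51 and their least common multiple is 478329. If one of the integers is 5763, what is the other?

For two integers, gcd × lcm = product, so the other is (51 × 478329) / 5763 = 24394779 / 5763 = 4233.

4233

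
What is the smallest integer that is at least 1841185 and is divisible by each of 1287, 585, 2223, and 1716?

The integer must be a common multiple of 1287, 585, 2223, and 1716, so a multiple of their LCM.
1287 = 3^2 × 11 × 13
585 = 3^2 × 5 × 13
2223 = 3^2 × 13 × 19
1716 = 2^2 × 3 × 11 × 13
LCM(1287, 585, 2223, 1716) = 2^2 × 3^2 × 5 × 11 × 13 × 19 = 489060.
Smallest multiple of 489060 that is ≥ 1841185: ⌈1841185/489060⌉ × 489060 = 4 × 489060 = 1956240.

1956240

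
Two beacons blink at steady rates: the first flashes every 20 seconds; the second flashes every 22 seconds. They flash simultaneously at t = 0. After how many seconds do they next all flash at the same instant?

220 seconds

The first simultaneous occurrence is after LCM of the individual periods.
20 = 2^2 × 5
22 = 2 × 11
LCM(20, 22) = 2^2 × 5 × 11 = 220.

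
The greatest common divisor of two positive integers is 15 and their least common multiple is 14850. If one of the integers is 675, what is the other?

330

For two integers, gcd × lcm = product, so the other is (15 × 14850) / 675 = 222750 / 675 = 330.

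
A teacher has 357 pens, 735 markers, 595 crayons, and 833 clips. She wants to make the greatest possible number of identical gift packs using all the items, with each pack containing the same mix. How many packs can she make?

The pack count must divide each quantity, so the greatest is gcd(357, 735, 595, 833).
357 = 3 × 7 × 17
735 = 3 × 5 × 7^2
595 = 5 × 7 × 17
833 = 7^2 × 17
gcd(357, 735, 595, 833) = 7.

7 packs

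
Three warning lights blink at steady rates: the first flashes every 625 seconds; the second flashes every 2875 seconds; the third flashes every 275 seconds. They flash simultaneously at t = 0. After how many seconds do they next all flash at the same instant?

They coincide at every common multiple of the periods; the first is the LCM.
625 = 5^4
2875 = 5^3 × 23
275 = 5^2 × 11
LCM(625, 2875, 275) = 5^4 × 11 × 23 = 158125.

158125 seconds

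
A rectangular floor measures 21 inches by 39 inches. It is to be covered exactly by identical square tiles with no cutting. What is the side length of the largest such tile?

By the Euclidean algorithm:
39 = 1 × 21 + 18
21 = 1 × 18 + 3
18 = 6 × 3 + 0
gcd(21, 39) = 3.

3 inches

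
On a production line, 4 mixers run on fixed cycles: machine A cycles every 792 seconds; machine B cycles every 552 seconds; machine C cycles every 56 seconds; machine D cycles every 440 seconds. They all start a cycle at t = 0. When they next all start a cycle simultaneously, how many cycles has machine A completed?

805 cycles

All finish a whole number of cycles simultaneously at t = LCM of the periods.
792 = 2^3 × 3^2 × 11
552 = 2^3 × 3 × 23
56 = 2^3 × 7
440 = 2^3 × 5 × 11
LCM(792, 552, 56, 440) = 2^3 × 3^2 × 5 × 7 × 11 × 23 = 637560.
Cycles for period 792: 637560 / 792 = 805.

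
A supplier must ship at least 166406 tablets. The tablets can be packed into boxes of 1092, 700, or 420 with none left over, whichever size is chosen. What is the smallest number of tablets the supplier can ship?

191100

The number of tablets must be a common multiple of 1092, 700, and 420, so a multiple of their LCM.
1092 = 2^2 × 3 × 7 × 13
700 = 2^2 × 5^2 × 7
420 = 2^2 × 3 × 5 × 7
LCM(1092, 700, 420) = 2^2 × 3 × 5^2 × 7 × 13 = 27300.
Smallest multiple of 27300 that is ≥ 166406: ⌈166406/27300⌉ × 27300 = 7 × 27300 = 191100.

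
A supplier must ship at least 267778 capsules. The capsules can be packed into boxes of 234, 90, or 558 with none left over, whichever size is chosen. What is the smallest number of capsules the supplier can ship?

The number of capsules must be a common multiple of 234, 90, and 558, so a multiple of their LCM.
234 = 2 × 3^2 × 13
90 = 2 × 3^2 × 5
558 = 2 × 3^2 × 31
LCM(234, 90, 558) = 2 × 3^2 × 5 × 13 × 31 = 36270.
Smallest multiple of 36270 that is ≥ 267778: ⌈267778/36270⌉ × 36270 = 8 × 36270 = 290160.

290160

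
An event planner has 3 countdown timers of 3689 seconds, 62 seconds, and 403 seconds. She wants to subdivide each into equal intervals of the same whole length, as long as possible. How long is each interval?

31 seconds

The interval must divide each timer length; the longest such is the gcd.
3689 = 7 × 17 × 31
62 = 2 × 31
403 = 13 × 31
gcd(3689, 62, 403) = 31.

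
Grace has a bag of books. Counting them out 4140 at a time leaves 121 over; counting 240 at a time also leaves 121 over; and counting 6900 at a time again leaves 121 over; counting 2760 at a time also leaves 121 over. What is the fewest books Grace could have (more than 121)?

82921

N − 121 must be a common multiple of 4140, 240, 6900, and 2760.
4140 = 2^2 × 3^2 × 5 × 23
240 = 2^4 × 3 × 5
6900 = 2^2 × 3 × 5^2 × 23
2760 = 2^3 × 3 × 5 × 23
LCM(4140, 240, 6900, 2760) = 2^4 × 3^2 × 5^2 × 23 = 82800.
Smallest N > 121 is LCM + 121 = 82800 + 121 = 82921.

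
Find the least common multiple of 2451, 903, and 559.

2451 = 3 × 19 × 43
903 = 3 × 7 × 43
559 = 13 × 43
LCM(2451, 903, 559) = 3 × 7 × 13 × 19 × 43 = 223041.

223041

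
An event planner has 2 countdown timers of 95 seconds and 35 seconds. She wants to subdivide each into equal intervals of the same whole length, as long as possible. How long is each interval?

5 seconds

The interval must divide each timer length; the longest such is the gcd.
95 = 5 × 19
35 = 5 × 7
gcd(95, 35) = 5.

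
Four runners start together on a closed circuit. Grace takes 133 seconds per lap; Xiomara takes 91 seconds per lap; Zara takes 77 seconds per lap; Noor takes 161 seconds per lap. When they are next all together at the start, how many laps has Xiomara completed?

4807 laps

All finish a whole number of cycles simultaneously at t = LCM of the periods.
133 = 7 × 19
91 = 7 × 13
77 = 7 × 11
161 = 7 × 23
LCM(133, 91, 77, 161) = 7 × 11 × 13 × 19 × 23 = 437437.
Laps for period 91: 437437 / 91 = 4807.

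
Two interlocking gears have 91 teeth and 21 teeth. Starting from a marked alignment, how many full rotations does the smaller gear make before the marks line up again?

They are all back at their starting positions together after one LCM of the periods.
91 = 7 × 13
21 = 3 × 7
LCM(91, 21) = 3 × 7 × 13 = 273.
Rotations for period 21: 273 / 21 = 13.

13 rotations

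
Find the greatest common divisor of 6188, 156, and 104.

6188 = 2^2 × 7 × 13 × 17
156 = 2^2 × 3 × 13
104 = 2^3 × 13
gcd(6188, 156, 104) = 2^2 × 13 = 52.

52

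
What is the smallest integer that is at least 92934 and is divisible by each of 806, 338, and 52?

The integer must be a common multiple of 806, 338, and 52, so a multiple of their LCM.
806 = 2 × 13 × 31
338 = 2 × 13^2
52 = 2^2 × 13
LCM(806, 338, 52) = 2^2 × 13^2 × 31 = 20956.
Smallest multiple of 20956 that is ≥ 92934: ⌈92934/20956⌉ × 20956 = 5 × 20956 = 104780.

104780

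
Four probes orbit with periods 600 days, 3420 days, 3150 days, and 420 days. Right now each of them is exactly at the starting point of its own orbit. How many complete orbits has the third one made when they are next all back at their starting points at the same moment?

The first common completion time is the LCM of the periods.
600 = 2^3 × 3 × 5^2
3420 = 2^2 × 3^2 × 5 × 19
3150 = 2 × 3^2 × 5^2 × 7
420 = 2^2 × 3 × 5 × 7
LCM(600, 3420, 3150, 420) = 2^3 × 3^2 × 5^2 × 7 × 19 = 239400.
Orbits for period 3150: 239400 / 3150 = 76.

76 orbits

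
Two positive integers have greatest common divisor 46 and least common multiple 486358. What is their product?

22372468

For any two positive integers, gcd × lcm = product = 46 × 486358 = 22372468.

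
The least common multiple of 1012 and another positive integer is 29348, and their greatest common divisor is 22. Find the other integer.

638

gcd × lcm = product of the two integers, so the other integer is (22 × 29348) / 1012 = 638.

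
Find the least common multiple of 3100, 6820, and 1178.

647900

3100 = 2^2 × 5^2 × 31
6820 = 2^2 × 5 × 11 × 31
1178 = 2 × 19 × 31
LCM(3100, 6820, 1178) = 2^2 × 5^2 × 11 × 19 × 31 = 647900.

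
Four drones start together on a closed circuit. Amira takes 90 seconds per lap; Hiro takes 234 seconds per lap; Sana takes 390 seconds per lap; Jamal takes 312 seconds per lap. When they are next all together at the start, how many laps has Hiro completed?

The first common completion time is the LCM of the periods.
90 = 2 × 3^2 × 5
234 = 2 × 3^2 × 13
390 = 2 × 3 × 5 × 13
312 = 2^3 × 3 × 13
LCM(90, 234, 390, 312) = 2^3 × 3^2 × 5 × 13 = 4680.
Laps for period 234: 4680 / 234 = 20.

20 laps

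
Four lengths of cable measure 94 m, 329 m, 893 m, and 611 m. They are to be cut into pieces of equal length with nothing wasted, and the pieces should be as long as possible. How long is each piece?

47 m

Each piece length must divide every original length, so the longest possible is gcd(94, 329, 893, 611).
94 = 2 × 47
329 = 7 × 47
893 = 19 × 47
611 = 13 × 47
gcd(94, 329, 893, 611) = 47.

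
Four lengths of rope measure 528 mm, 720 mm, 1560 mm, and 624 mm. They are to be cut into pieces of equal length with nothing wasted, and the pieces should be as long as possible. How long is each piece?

Each piece length must divide every original length, so the longest possible is gcd(528, 720, 1560, 624).
528 = 2^4 × 3 × 11
720 = 2^4 × 3^2 × 5
1560 = 2^3 × 3 × 5 × 13
624 = 2^4 × 3 × 13
gcd(528, 720, 1560, 624) = 2^3 × 3 = 24.

24 mm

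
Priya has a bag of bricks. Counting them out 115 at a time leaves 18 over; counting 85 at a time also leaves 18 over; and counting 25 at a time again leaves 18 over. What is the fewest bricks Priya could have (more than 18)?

9793

N − 18 must be a common multiple of 115, 85, and 25.
115 = 5 × 23
85 = 5 × 17
25 = 5^2
LCM(115, 85, 25) = 5^2 × 17 × 23 = 9775.
Smallest N > 18 is LCM + 18 = 9775 + 18 = 9793.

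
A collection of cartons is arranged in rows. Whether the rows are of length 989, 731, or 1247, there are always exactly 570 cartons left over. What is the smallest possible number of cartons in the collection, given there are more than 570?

N − 570 must be a common multiple of 989, 731, and 1247.
989 = 23 × 43
731 = 17 × 43
1247 = 29 × 43
LCM(989, 731, 1247) = 17 × 23 × 29 × 43 = 487577.
Smallest N > 570 is LCM + 570 = 487577 + 570 = 488147.

488147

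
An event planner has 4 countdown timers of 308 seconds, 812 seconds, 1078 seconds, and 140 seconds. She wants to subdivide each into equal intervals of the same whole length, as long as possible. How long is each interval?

14 seconds

The interval must divide each timer length; the longest such is the gcd.
308 = 2^2 × 7 × 11
812 = 2^2 × 7 × 29
1078 = 2 × 7^2 × 11
140 = 2^2 × 5 × 7
gcd(308, 812, 1078, 140) = 2 × 7 = 14.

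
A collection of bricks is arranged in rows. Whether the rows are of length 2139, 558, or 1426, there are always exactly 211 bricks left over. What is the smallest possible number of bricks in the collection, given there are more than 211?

13045

N − 211 must be a common multiple of 2139, 558, and 1426.
2139 = 3 × 23 × 31
558 = 2 × 3^2 × 31
1426 = 2 × 23 × 31
LCM(2139, 558, 1426) = 2 × 3^2 × 23 × 31 = 12834.
Smallest N > 211 is LCM + 211 = 12834 + 211 = 13045.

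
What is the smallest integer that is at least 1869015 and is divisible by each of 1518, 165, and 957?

1980990

The integer must be a common multiple of 1518, 165, and 957, so a multiple of their LCM.
1518 = 2 × 3 × 11 × 23
165 = 3 × 5 × 11
957 = 3 × 11 × 29
LCM(1518, 165, 957) = 2 × 3 × 5 × 11 × 23 × 29 = 220110.
Smallest multiple of 220110 that is ≥ 1869015: ⌈1869015/220110⌉ × 220110 = 9 × 220110 = 1980990.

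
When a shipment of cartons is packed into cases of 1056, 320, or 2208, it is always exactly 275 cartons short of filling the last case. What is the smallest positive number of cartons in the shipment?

Being 275 short of a full case of size k means N ≡ −275 (mod k), i.e. N + 275 is a multiple of each size.
1056 = 2^5 × 3 × 11
320 = 2^6 × 5
2208 = 2^5 × 3 × 23
LCM(1056, 320, 2208) = 2^6 × 3 × 5 × 11 × 23 = 242880.
Smallest positive N is 242880 − 275 = 242605.

242605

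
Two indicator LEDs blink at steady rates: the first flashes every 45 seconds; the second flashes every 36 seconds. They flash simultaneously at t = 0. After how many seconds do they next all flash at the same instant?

The first simultaneous occurrence is after LCM of the individual periods.
45 = 3^2 × 5
36 = 2^2 × 3^2
LCM(45, 36) = 2^2 × 3^2 × 5 = 180.

180 seconds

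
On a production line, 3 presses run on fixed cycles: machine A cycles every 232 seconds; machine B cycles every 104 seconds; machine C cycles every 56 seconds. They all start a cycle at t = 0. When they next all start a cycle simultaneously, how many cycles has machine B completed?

203 cycles

All finish a whole number of cycles simultaneously at t = LCM of the periods.
232 = 2^3 × 29
104 = 2^3 × 13
56 = 2^3 × 7
LCM(232, 104, 56) = 2^3 × 7 × 13 × 29 = 21112.
Cycles for period 104: 21112 / 104 = 203.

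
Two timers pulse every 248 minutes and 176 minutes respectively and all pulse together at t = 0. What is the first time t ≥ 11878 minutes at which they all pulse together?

Joint pulses occur at multiples of LCM(248, 176).
248 = 2^3 × 31
176 = 2^4 × 11
LCM(248, 176) = 2^4 × 11 × 31 = 5456.
Smallest multiple of 5456 that is ≥ 11878: ⌈11878/5456⌉ × 5456 = 3 × 5456 = 16368.

16368 minutes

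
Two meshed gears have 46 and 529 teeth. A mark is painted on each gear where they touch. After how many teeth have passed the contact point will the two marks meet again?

We need the least common multiple of the intervals.
46 = 2 × 23
529 = 23^2
LCM(46, 529) = 2 × 23^2 = 1058.

1058 teeth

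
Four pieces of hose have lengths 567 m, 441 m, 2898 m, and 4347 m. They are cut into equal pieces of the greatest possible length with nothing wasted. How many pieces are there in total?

Piece length = gcd(567, 441, 2898, 4347).
567 = 3^4 × 7
441 = 3^2 × 7^2
2898 = 2 × 3^2 × 7 × 23
4347 = 3^3 × 7 × 23
gcd(567, 441, 2898, 4347) = 3^2 × 7 = 63.
Total pieces = 567/63 + 441/63 + 2898/63 + 4347/63 = 9 + 7 + 46 + 69 = 131.

131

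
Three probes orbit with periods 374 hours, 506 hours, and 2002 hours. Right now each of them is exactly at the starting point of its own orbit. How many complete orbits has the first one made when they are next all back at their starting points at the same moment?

The first common completion time is the LCM of the periods.
374 = 2 × 11 × 17
506 = 2 × 11 × 23
2002 = 2 × 7 × 11 × 13
LCM(374, 506, 2002) = 2 × 7 × 11 × 13 × 17 × 23 = 782782.
Orbits for period 374: 782782 / 374 = 2093.

2093 orbits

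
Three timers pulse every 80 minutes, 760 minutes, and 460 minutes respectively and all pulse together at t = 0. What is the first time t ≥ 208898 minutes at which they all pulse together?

Joint pulses occur at multiples of LCM(80, 760, 460).
80 = 2^4 × 5
760 = 2^3 × 5 × 19
460 = 2^2 × 5 × 23
LCM(80, 760, 460) = 2^4 × 5 × 19 × 23 = 34960.
Smallest multiple of 34960 that is ≥ 208898: ⌈208898/34960⌉ × 34960 = 6 × 34960 = 209760.

209760 minutes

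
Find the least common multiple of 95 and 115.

2185

95 = 5 × 19
115 = 5 × 23
LCM(95, 115) = 5 × 19 × 23 = 2185.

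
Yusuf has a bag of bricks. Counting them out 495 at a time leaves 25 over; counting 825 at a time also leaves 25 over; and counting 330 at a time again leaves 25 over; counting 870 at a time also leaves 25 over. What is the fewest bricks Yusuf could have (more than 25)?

143575

N − 25 must be a common multiple of 495, 825, 330, and 870.
495 = 3^2 × 5 × 11
825 = 3 × 5^2 × 11
330 = 2 × 3 × 5 × 11
870 = 2 × 3 × 5 × 29
LCM(495, 825, 330, 870) = 2 × 3^2 × 5^2 × 11 × 29 = 143550.
Smallest N > 25 is LCM + 25 = 143550 + 25 = 143575.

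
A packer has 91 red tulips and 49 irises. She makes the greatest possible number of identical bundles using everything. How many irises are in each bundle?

7

Number of bundles = gcd(91, 49).
91 = 7 × 13
49 = 7^2
gcd(91, 49) = 7.
irises per bundle = 49 / 7 = 7.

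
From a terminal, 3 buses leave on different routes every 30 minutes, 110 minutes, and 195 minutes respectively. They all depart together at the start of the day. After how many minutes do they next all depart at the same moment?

4290 minutes

We need the least common multiple of the intervals.
30 = 2 × 3 × 5
110 = 2 × 5 × 11
195 = 3 × 5 × 13
LCM(30, 110, 195) = 2 × 3 × 5 × 11 × 13 = 4290.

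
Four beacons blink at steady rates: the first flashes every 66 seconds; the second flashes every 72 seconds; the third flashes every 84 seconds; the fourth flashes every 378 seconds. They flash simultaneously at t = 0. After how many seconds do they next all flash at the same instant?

16632 seconds

They coincide at every common multiple of the periods; the first is the LCM.
66 = 2 × 3 × 11
72 = 2^3 × 3^2
84 = 2^2 × 3 × 7
378 = 2 × 3^3 × 7
LCM(66, 72, 84, 378) = 2^3 × 3^3 × 7 × 11 = 16632.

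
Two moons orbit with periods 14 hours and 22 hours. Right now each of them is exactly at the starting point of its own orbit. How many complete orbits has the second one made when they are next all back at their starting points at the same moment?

All finish a whole number of cycles simultaneously at t = LCM of the periods.
14 = 2 × 7
22 = 2 × 11
LCM(14, 22) = 2 × 7 × 11 = 154.
Orbits for period 22: 154 / 22 = 7.

7 orbits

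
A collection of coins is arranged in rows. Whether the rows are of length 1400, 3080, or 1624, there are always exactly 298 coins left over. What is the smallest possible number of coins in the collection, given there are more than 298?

N − 298 must be a common multiple of 1400, 3080, and 1624.
1400 = 2^3 × 5^2 × 7
3080 = 2^3 × 5 × 7 × 11
1624 = 2^3 × 7 × 29
LCM(1400, 3080, 1624) = 2^3 × 5^2 × 7 × 11 × 29 = 446600.
Smallest N > 298 is LCM + 298 = 446600 + 298 = 446898.

446898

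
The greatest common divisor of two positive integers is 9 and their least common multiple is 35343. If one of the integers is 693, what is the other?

For two integers, gcd × lcm = product, so the other is (9 × 35343) / 693 = 318087 / 693 = 459.

459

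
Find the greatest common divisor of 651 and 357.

651 = 3 × 7 × 31
357 = 3 × 7 × 17
gcd(651, 357) = 3 × 7 = 21.

21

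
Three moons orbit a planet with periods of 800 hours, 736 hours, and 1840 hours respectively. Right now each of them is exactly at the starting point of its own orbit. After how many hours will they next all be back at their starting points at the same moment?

We need the least common multiple of the intervals.
800 = 2^5 × 5^2
736 = 2^5 × 23
1840 = 2^4 × 5 × 23
LCM(800, 736, 1840) = 2^5 × 5^2 × 23 = 18400.

18400 hours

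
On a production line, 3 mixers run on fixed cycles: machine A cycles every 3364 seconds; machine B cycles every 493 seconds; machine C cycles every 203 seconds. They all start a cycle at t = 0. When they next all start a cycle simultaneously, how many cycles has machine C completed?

All finish a whole number of cycles simultaneously at t = LCM of the periods.
3364 = 2^2 × 29^2
493 = 17 × 29
203 = 7 × 29
LCM(3364, 493, 203) = 2^2 × 7 × 17 × 29^2 = 400316.
Cycles for period 203: 400316 / 203 = 1972.

1972 cycles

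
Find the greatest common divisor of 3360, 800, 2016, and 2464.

32

3360 = 2^5 × 3 × 5 × 7
800 = 2^5 × 5^2
2016 = 2^5 × 3^2 × 7
2464 = 2^5 × 7 × 11
gcd(3360, 800, 2016, 2464) = 2^5 = 32.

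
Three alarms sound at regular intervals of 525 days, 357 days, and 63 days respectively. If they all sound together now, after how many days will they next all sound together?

We need the least common multiple of the intervals.
525 = 3 × 5^2 × 7
357 = 3 × 7 × 17
63 = 3^2 × 7
LCM(525, 357, 63) = 3^2 × 5^2 × 7 × 17 = 26775.

26775 days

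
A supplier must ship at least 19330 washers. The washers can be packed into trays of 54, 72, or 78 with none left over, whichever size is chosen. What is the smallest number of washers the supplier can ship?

19656

The number of washers must be a common multiple of 54, 72, and 78, so a multiple of their LCM.
54 = 2 × 3^3
72 = 2^3 × 3^2
78 = 2 × 3 × 13
LCM(54, 72, 78) = 2^3 × 3^3 × 13 = 2808.
Smallest multiple of 2808 that is ≥ 19330: ⌈19330/2808⌉ × 2808 = 7 × 2808 = 19656.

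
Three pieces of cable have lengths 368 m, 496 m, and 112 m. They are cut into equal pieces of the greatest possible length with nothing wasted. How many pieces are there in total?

Piece length = gcd(368, 496, 112).
368 = 2^4 × 23
496 = 2^4 × 31
112 = 2^4 × 7
gcd(368, 496, 112) = 2^4 = 16.
Total pieces = 368/16 + 496/16 + 112/16 = 23 + 31 + 7 = 61.

61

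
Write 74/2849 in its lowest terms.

74 = 2 × 37
2849 = 7 × 11 × 37
gcd(74, 2849) = 37.
Divide numerator and denominator by 37: 74/2849 = 2/77.

2/77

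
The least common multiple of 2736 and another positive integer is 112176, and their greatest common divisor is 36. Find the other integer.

gcd × lcm = product of the two integers, so the other integer is (36 × 112176) / 2736 = 1476.

1476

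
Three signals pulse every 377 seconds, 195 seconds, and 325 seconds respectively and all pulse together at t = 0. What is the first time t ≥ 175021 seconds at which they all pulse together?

Joint pulses occur at multiples of LCM(377, 195, 325).
377 = 13 × 29
195 = 3 × 5 × 13
325 = 5^2 × 13
LCM(377, 195, 325) = 3 × 5^2 × 13 × 29 = 28275.
Smallest multiple of 28275 that is ≥ 175021: ⌈175021/28275⌉ × 28275 = 7 × 28275 = 197925.

197925 seconds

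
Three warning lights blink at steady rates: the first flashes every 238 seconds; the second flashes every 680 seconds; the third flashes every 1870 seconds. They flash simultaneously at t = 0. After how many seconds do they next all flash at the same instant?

We need the least common multiple of the intervals.
238 = 2 × 7 × 17
680 = 2^3 × 5 × 17
1870 = 2 × 5 × 11 × 17
LCM(238, 680, 1870) = 2^3 × 5 × 7 × 11 × 17 = 52360.

52360 seconds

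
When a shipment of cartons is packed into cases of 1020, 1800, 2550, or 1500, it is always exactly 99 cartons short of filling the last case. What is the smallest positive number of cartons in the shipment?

Being 99 short of a full case of size k means N ≡ −99 (mod k), i.e. N + 99 is a multiple of each size.
1020 = 2^2 × 3 × 5 × 17
1800 = 2^3 × 3^2 × 5^2
2550 = 2 × 3 × 5^2 × 17
1500 = 2^2 × 3 × 5^3
LCM(1020, 1800, 2550, 1500) = 2^3 × 3^2 × 5^3 × 17 = 153000.
Smallest positive N is 153000 − 99 = 152901.

152901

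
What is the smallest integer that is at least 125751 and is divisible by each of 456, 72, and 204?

139536

The integer must be a common multiple of 456, 72, and 204, so a multiple of their LCM.
456 = 2^3 × 3 × 19
72 = 2^3 × 3^2
204 = 2^2 × 3 × 17
LCM(456, 72, 204) = 2^3 × 3^2 × 17 × 19 = 23256.
Smallest multiple of 23256 that is ≥ 125751: ⌈125751/23256⌉ × 23256 = 6 × 23256 = 139536.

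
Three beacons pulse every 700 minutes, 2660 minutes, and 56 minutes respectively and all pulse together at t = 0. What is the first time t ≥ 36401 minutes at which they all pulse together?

Joint pulses occur at multiples of LCM(700, 2660, 56).
700 = 2^2 × 5^2 × 7
2660 = 2^2 × 5 × 7 × 19
56 = 2^3 × 7
LCM(700, 2660, 56) = 2^3 × 5^2 × 7 × 19 = 26600.
Smallest multiple of 26600 that is ≥ 36401: ⌈36401/26600⌉ × 26600 = 2 × 26600 = 53200.

53200 minutes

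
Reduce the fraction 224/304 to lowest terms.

14/19

224 = 2^5 × 7
304 = 2^4 × 19
gcd(224, 304) = 2^4 = 16.
Divide numerator and denominator by 16: 224/304 = 14/19.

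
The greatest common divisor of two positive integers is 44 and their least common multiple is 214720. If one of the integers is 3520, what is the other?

2684

For two integers, gcd × lcm = product, so the other is (44 × 214720) / 3520 = 9447680 / 3520 = 2684.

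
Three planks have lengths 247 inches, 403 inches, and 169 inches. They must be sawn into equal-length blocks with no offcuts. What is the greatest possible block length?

The block length must divide every plank, so the greatest is gcd(247, 403, 169).
247 = 13 × 19
403 = 13 × 31
169 = 13^2
gcd(247, 403, 169) = 13.

13 inches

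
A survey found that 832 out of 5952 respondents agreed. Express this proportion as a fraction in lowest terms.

13/93

832 = 2^6 × 13
5952 = 2^6 × 3 × 31
gcd(832, 5952) = 2^6 = 64.
Divide numerator and denominator by 64: 832/5952 = 13/93.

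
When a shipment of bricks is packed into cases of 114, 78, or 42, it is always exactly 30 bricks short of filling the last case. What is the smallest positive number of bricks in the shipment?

Being 30 short of a full case of size k means N ≡ −30 (mod k), i.e. N + 30 is a multiple of each size.
114 = 2 × 3 × 19
78 = 2 × 3 × 13
42 = 2 × 3 × 7
LCM(114, 78, 42) = 2 × 3 × 7 × 13 × 19 = 10374.
Smallest positive N is 10374 − 30 = 10344.

10344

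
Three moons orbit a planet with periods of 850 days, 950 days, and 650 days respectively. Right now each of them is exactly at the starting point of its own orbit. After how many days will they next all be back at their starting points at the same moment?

209950 days

We need the least common multiple of the intervals.
850 = 2 × 5^2 × 17
950 = 2 × 5^2 × 19
650 = 2 × 5^2 × 13
LCM(850, 950, 650) = 2 × 5^2 × 13 × 17 × 19 = 209950.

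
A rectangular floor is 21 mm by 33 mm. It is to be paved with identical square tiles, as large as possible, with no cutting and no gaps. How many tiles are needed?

Tile side = gcd(21, 33).
21 = 3 × 7
33 = 3 × 11
gcd(21, 33) = 3.
Tiles: (21/3) × (33/3) = 7 × 11 = 77.

77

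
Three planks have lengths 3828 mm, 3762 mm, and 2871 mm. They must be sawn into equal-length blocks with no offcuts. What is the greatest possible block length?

33 mm

The block length must divide every plank, so the greatest is gcd(3828, 3762, 2871).
3828 = 2^2 × 3 × 11 × 29
3762 = 2 × 3^2 × 11 × 19
2871 = 3^2 × 11 × 29
gcd(3828, 3762, 2871) = 3 × 11 = 33.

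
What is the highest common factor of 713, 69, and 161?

23

713 = 23 × 31
69 = 3 × 23
161 = 7 × 23
gcd(713, 69, 161) = 23.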